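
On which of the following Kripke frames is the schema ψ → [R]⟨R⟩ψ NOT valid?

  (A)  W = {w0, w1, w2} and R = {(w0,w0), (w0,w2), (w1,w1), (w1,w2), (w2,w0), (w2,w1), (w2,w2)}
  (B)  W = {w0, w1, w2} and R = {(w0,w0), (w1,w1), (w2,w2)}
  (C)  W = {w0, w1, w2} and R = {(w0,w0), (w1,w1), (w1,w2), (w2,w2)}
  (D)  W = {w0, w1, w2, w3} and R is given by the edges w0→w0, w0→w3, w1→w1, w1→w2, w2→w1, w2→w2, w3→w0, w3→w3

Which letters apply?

C

The schema ψ → [R]⟨R⟩ψ is axiom B; it is valid on a frame iff R is symmetric.
(A) R is symmetric (every R-edge is matched by its reverse), so the schema is valid here.
(B) R is symmetric (every R-edge is matched by its reverse), so the schema is valid here.
(C) R is not symmetric (w1 R w2 but not w2 R w1), so the schema fails here.
(D) R is symmetric (every R-edge is matched by its reverse), so the schema is valid here.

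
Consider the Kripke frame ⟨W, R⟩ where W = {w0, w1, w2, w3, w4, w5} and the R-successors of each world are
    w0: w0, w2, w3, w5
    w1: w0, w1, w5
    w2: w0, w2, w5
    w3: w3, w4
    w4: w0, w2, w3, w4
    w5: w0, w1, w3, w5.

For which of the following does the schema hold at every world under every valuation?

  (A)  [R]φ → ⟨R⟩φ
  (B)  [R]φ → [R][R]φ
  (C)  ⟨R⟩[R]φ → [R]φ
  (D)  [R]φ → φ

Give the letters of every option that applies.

R is reflexive: each world relates to itself.
R is not transitive: w0 R w3 and w3 R w4 but not w0 R w4.
R is not euclidean: w0 R w2 and w0 R w3 but not w2 R w3.
R is serial: every world has an R-successor.
(A) [R]φ → ⟨R⟩φ is axiom D, which corresponds to seriality. R is serial — valid.
(B) [R]φ → [R][R]φ is axiom 4; it is valid on a frame exactly when R is transitive. R is not transitive, so not valid.
(C) the dual of axiom 5: valid iff R is euclidean. R is not euclidean — not valid.
(D) [R]φ → φ (axiom T) characterises the reflexive frames. R is reflexive — valid.

A, D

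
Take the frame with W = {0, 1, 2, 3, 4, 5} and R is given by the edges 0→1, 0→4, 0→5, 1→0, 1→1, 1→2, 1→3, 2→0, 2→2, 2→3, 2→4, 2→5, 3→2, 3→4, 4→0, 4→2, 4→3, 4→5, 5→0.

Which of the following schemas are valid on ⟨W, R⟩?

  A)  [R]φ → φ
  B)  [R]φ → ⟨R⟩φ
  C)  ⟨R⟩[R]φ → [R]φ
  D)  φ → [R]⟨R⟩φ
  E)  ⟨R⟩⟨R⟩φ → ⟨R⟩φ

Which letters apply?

B

R is not reflexive: not 0 R 0.
R is not symmetric: 1 R 2 but not 2 R 1.
R is not transitive: 0 R 1 and 1 R 0 but not 0 R 0.
R is not euclidean: 0 R 1 and 0 R 4 but not 1 R 4.
R is serial: every world has an R-successor.
(A) [R]φ → φ (axiom T) characterises the reflexive frames. R is not reflexive — not valid.
(B) axiom D: valid iff R is serial. R is serial — valid.
(C) ⟨R⟩[R]φ → [R]φ is the dual of axiom 5, which corresponds to the euclidean property. R is not euclidean — not valid.
(D) φ → [R]⟨R⟩φ is axiom B; it is valid on a frame exactly when R is symmetric. R is not symmetric, so not valid.
(E) ⟨R⟩⟨R⟩φ → ⟨R⟩φ is the dual of axiom 4; it is valid on a frame exactly when R is transitive. R is not transitive, so not valid.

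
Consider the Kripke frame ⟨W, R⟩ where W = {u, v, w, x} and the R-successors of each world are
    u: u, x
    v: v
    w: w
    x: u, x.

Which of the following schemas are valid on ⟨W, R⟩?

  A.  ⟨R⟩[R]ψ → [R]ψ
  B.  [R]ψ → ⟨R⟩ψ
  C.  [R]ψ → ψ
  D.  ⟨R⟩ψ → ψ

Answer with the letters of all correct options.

A, B, C

R is reflexive: each world relates to itself.
R is euclidean: any two R-successors of the same world are R-related.
R is serial: every world has an R-successor.
R is not a subset of the identity: u R x with u ≠ x.
(A) the dual of axiom 5: valid iff R is euclidean. R is euclidean — valid.
(B) axiom D: valid iff R is serial. R is serial — valid.
(C) [R]ψ → ψ is axiom T, which corresponds to reflexivity. R is reflexive — valid.
(D) ⟨R⟩ψ → ψ is valid only on frames where every R-edge is a self-loop. Here R ⊄ identity — not valid.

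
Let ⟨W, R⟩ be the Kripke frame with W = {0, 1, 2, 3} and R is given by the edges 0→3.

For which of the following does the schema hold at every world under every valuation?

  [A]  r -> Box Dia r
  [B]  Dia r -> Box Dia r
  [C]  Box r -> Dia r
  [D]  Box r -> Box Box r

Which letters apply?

D

R is not symmetric: 0 R 3 but not 3 R 0.
R is transitive: R is closed under composition.
R is not euclidean: 0 R 3 and 0 R 3 but not 3 R 3.
R is not serial: 1 has no R-successor.
(A) r -> Box Dia r is axiom B; it is valid on a frame exactly when R is symmetric. R is not symmetric, so not valid.
(B) axiom 5: valid iff R is euclidean. R is not euclidean — not valid.
(C) axiom D: valid iff R is serial. R is not serial — not valid.
(D) axiom 4: valid iff R is transitive. R is transitive — valid.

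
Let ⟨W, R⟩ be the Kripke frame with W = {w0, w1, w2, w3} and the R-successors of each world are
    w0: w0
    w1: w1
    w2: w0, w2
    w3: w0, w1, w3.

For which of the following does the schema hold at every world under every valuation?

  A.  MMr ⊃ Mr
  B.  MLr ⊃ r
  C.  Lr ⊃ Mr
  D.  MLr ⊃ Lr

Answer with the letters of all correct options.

A, C

R is not symmetric: w2 R w0 but not w0 R w2.
R is transitive: R is closed under composition.
R is not euclidean: w2 R w0 and w2 R w2 but not w0 R w2.
R is serial: every world has an R-successor.
(A) MMr ⊃ Mr (the dual of axiom 4) characterises the transitive frames. R is transitive — valid.
(B) MLr ⊃ r is the dual of axiom B, which corresponds to symmetry. R is not symmetric — not valid.
(C) axiom D: valid iff R is serial. R is serial — valid.
(D) MLr ⊃ Lr is the dual of axiom 5, which corresponds to the euclidean property. R is not euclidean — not valid.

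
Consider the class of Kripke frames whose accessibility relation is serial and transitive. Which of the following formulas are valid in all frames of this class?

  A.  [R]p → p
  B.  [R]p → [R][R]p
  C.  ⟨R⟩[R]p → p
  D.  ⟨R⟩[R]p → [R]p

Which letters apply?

(A) [R]p → p is axiom T; it is valid on a frame exactly when R is reflexive. Such an R need not be reflexive, so not valid.
(B) [R]p → [R][R]p (axiom 4) characterises the transitive frames. Every such R is transitive — valid.
(C) ⟨R⟩[R]p → p is the dual of axiom B; it is valid on a frame exactly when R is symmetric. Such an R need not be symmetric, so not valid.
(D) ⟨R⟩[R]p → [R]p is the dual of axiom 5, which corresponds to the euclidean property. Such an R need not be euclidean — not valid.

B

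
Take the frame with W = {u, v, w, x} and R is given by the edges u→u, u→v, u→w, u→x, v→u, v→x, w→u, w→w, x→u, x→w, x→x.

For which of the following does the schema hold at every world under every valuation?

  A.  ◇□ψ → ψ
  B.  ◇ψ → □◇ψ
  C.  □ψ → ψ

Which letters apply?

R is not reflexive: not v R v.
R is not symmetric: v R x but not x R v.
R is not euclidean: u R v and u R w but not v R w.
(A) the dual of axiom B: valid iff R is symmetric. R is not symmetric — not valid.
(B) ◇ψ → □◇ψ is axiom 5, which corresponds to the euclidean property. R is not euclidean — not valid.
(C) □ψ → ψ is axiom T; it is valid on a frame exactly when R is reflexive. R is not reflexive, so not valid.

none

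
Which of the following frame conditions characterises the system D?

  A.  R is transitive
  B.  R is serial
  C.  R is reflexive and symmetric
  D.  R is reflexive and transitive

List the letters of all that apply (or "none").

(A) this class determines K4, not D.
(B) D is sound and complete for exactly this class.
(C) this class determines B (= KTB), not D.
(D) this class determines S4, not D.

B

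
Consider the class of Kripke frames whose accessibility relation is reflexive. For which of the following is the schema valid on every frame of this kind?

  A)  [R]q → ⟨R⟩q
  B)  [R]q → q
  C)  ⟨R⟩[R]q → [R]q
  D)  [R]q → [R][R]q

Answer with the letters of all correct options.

A, B

A reflexive relation is serial.
(A) axiom D: valid iff R is serial. Every such R is serial — valid.
(B) axiom T: valid iff R is reflexive. Every such R is reflexive — valid.
(C) ⟨R⟩[R]q → [R]q is the dual of axiom 5, which corresponds to the euclidean property. Such an R need not be euclidean — not valid.
(D) [R]q → [R][R]q is axiom 4; it is valid on a frame exactly when R is transitive. Such an R need not be transitive, so not valid.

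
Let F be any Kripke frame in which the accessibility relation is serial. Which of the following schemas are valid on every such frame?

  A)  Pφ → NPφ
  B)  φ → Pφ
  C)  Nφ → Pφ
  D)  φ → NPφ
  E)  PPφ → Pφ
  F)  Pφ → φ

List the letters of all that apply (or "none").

C

(A) axiom 5: valid iff R is euclidean. Such an R need not be euclidean — not valid.
(B) φ → Pφ (the dual of axiom T) characterises the reflexive frames. Such an R need not be reflexive — not valid.
(C) Nφ → Pφ is axiom D; it is valid on a frame exactly when R is serial. Every such R is serial, so valid.
(D) φ → NPφ is axiom B, which corresponds to symmetry. Such an R need not be symmetric — not valid.
(E) the dual of axiom 4: valid iff R is transitive. Such an R need not be transitive — not valid.
(F) Pφ → φ is valid only on frames where every R-edge is a self-loop. Such an R need not be a subset of the identity — not valid.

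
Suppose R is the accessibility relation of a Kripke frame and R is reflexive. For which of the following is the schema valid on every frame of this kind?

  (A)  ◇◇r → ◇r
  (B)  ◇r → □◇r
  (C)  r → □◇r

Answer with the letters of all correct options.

A reflexive relation is serial.
(A) ◇◇r → ◇r is the dual of axiom 4; it is valid on a frame exactly when R is transitive. Such an R need not be transitive, so not valid.
(B) ◇r → □◇r is axiom 5, which corresponds to the euclidean property. Such an R need not be euclidean — not valid.
(C) r → □◇r is axiom B, which corresponds to symmetry. Such an R need not be symmetric — not valid.

none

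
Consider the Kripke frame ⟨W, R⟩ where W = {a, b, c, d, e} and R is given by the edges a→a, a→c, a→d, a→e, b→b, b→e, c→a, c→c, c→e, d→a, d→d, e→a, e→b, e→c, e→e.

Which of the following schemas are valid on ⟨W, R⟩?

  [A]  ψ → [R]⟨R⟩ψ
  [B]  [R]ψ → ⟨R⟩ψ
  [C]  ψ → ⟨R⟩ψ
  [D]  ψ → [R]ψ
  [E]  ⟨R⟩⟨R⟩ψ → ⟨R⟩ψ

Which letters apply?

R is reflexive: each world relates to itself.
R is symmetric: every R-edge is matched by its reverse.
R is not transitive: a R e and e R b but not a R b.
R is serial: every world has an R-successor.
R is not a subset of the identity: a R c with a ≠ c.
(A) axiom B: valid iff R is symmetric. R is symmetric — valid.
(B) [R]ψ → ⟨R⟩ψ is axiom D; it is valid on a frame exactly when R is serial. R is serial, so valid.
(C) ψ → ⟨R⟩ψ is the dual of axiom T; it is valid on a frame exactly when R is reflexive. R is reflexive, so valid.
(D) ψ → [R]ψ is valid only on frames where every R-edge is a self-loop. Here R ⊄ identity — not valid.
(E) ⟨R⟩⟨R⟩ψ → ⟨R⟩ψ (the dual of axiom 4) characterises the transitive frames. R is not transitive — not valid.

A, B, C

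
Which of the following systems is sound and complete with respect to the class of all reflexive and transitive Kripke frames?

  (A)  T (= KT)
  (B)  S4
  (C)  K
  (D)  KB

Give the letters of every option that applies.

(A) T (= KT) is determined by the class of reflexive frames.
(B) S4 is determined by exactly this class.
(C) K is determined by the class of arbitrary frames.
(D) KB is determined by the class of symmetric frames.

B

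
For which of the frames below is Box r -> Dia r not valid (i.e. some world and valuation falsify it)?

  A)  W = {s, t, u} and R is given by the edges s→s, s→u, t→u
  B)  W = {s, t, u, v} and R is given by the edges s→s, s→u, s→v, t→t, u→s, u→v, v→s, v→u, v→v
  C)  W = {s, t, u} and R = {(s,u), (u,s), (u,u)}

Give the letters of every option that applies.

The schema Box r -> Dia r is axiom D; it is valid on a frame iff R is serial.
(A) R is not serial (u has no R-successor), so the schema fails here.
(B) R is serial (every world has an R-successor), so the schema is valid here.
(C) R is not serial (t has no R-successor), so the schema fails here.

A, C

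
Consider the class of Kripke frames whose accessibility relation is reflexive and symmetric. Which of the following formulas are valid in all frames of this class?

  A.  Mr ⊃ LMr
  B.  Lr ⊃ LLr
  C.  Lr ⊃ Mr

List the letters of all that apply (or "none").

C

Reflexive relations are serial.
(A) axiom 5: valid iff R is euclidean. Such an R need not be euclidean — not valid.
(B) axiom 4: valid iff R is transitive. Such an R need not be transitive — not valid.
(C) axiom D: valid iff R is serial. Every such R is serial — valid.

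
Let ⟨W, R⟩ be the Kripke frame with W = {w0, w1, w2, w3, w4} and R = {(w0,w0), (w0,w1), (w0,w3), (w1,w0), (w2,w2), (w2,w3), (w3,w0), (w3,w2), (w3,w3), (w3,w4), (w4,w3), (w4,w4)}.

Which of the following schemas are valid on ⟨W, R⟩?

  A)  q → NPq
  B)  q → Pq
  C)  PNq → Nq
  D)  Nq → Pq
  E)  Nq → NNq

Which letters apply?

R is not reflexive: not w1 R w1.
R is symmetric: every R-edge is matched by its reverse.
R is not transitive: w0 R w3 and w3 R w2 but not w0 R w2.
R is not euclidean: w0 R w1 and w0 R w3 but not w1 R w3.
R is serial: every world has an R-successor.
(A) axiom B: valid iff R is symmetric. R is symmetric — valid.
(B) the dual of axiom T: valid iff R is reflexive. R is not reflexive — not valid.
(C) PNq → Nq is the dual of axiom 5, which corresponds to the euclidean property. R is not euclidean — not valid.
(D) Nq → Pq is axiom D, which corresponds to seriality. R is serial — valid.
(E) Nq → NNq is axiom 4, which corresponds to transitivity. R is not transitive — not valid.

A, D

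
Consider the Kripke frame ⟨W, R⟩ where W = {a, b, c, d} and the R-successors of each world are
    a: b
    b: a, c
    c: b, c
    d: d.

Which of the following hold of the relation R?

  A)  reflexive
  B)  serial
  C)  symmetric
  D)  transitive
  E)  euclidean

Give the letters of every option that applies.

B, C

(A) not reflexive: not a R a.
(B) serial: every world has an R-successor.
(C) symmetric: every R-edge is matched by its reverse.
(D) not transitive: a R b and b R a but not a R a.
(E) not euclidean: b R a and b R c but not a R c.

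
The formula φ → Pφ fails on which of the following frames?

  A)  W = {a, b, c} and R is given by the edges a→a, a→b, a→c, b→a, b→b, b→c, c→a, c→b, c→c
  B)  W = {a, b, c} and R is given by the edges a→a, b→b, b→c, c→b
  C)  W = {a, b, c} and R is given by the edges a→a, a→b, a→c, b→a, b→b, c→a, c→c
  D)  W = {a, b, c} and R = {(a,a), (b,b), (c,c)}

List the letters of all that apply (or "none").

The schema φ → Pφ is the dual of axiom T; it is valid on a frame iff R is reflexive.
(A) R is reflexive (each world relates to itself), so the schema is valid here.
(B) R is not reflexive (not c R c), so the schema fails here.
(C) R is reflexive (each world relates to itself), so the schema is valid here.
(D) R is reflexive (each world relates to itself), so the schema is valid here.

B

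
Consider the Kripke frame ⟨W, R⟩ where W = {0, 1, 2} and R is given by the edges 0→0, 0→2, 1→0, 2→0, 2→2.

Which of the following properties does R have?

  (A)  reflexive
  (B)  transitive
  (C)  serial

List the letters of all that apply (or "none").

C

(A) not reflexive: not 1 R 1.
(B) not transitive: 1 R 0 and 0 R 2 but not 1 R 2.
(C) serial: every world has an R-successor.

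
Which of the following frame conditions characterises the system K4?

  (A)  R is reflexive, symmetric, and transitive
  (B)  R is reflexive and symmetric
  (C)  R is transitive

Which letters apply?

(A) this class determines S5, not K4.
(B) this class determines B (= KTB), not K4.
(C) K4 is sound and complete for exactly this class.

C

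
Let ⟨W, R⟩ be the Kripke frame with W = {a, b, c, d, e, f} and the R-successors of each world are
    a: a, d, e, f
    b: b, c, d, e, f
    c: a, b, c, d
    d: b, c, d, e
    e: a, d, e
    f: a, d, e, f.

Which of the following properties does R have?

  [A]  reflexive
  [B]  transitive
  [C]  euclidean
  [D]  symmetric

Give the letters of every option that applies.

(A) reflexive: each world relates to itself.
(B) not transitive: a R d and d R b but not a R b.
(C) not euclidean: a R d and a R a but not d R a.
(D) not symmetric: a R d but not d R a.

A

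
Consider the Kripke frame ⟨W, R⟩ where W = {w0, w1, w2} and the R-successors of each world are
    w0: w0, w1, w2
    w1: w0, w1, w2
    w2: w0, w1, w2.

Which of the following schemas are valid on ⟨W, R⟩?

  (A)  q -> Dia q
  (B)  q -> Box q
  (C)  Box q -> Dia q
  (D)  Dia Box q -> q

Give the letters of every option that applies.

A, C, D

R is reflexive: each world relates to itself.
R is symmetric: every R-edge is matched by its reverse.
R is serial: every world has an R-successor.
R is not a subset of the identity: w0 R w1 with w0 ≠ w1.
(A) q -> Dia q (the dual of axiom T) characterises the reflexive frames. R is reflexive — valid.
(B) q -> Box q (equivalent to ◇p→p) corresponds to R being a subset of the identity. Here R ⊄ identity, so not valid.
(C) axiom D: valid iff R is serial. R is serial — valid.
(D) the dual of axiom B: valid iff R is symmetric. R is symmetric — valid.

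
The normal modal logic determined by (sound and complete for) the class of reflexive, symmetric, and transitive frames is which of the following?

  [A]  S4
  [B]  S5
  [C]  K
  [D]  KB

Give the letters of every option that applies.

(A) S4 is determined by the class of reflexive and transitive frames.
(B) S5 is determined by exactly this class.
(C) K is determined by the class of arbitrary frames.
(D) KB is determined by the class of symmetric frames.

B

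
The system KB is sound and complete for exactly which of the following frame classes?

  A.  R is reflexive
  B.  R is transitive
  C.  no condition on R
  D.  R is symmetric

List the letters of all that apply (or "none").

(A) this class determines T (= KT), not KB.
(B) this class determines K4, not KB.
(C) this class determines K, not KB.
(D) KB is sound and complete for exactly this class.

D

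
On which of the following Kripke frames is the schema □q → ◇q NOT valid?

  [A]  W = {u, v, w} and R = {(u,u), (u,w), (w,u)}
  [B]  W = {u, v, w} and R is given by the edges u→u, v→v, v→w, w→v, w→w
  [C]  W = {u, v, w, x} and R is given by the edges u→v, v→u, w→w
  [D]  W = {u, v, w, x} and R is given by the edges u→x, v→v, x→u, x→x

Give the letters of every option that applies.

The schema □q → ◇q is axiom D; it is valid on a frame iff R is serial.
(A) R is not serial (v has no R-successor), so the schema fails here.
(B) R is serial (every world has an R-successor), so the schema is valid here.
(C) R is not serial (x has no R-successor), so the schema fails here.
(D) R is not serial (w has no R-successor), so the schema fails here.

A, C, D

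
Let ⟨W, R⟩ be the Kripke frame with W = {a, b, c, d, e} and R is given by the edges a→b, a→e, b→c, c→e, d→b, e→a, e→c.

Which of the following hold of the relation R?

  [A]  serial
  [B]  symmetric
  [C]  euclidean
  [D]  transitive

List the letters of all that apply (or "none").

A

(A) serial: every world has an R-successor.
(B) not symmetric: a R b but not b R a.
(C) not euclidean: a R b and a R e but not b R e.
(D) not transitive: a R b and b R c but not a R c.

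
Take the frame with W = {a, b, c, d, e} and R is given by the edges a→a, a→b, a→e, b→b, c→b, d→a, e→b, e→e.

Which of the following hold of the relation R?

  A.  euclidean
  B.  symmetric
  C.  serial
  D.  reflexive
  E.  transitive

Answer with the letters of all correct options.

C

(A) not euclidean: a R b and a R a but not b R a.
(B) not symmetric: a R b but not b R a.
(C) serial: every world has an R-successor.
(D) not reflexive: not c R c.
(E) not transitive: d R a and a R b but not d R b.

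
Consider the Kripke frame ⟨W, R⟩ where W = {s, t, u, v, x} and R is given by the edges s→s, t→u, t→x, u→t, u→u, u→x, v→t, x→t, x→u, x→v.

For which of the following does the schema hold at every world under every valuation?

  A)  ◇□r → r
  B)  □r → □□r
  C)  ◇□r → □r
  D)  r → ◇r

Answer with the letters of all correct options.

R is not reflexive: not t R t.
R is not symmetric: v R t but not t R v.
R is not transitive: t R u and u R t but not t R t.
R is not euclidean: x R t and x R v but not t R v.
(A) the dual of axiom B: valid iff R is symmetric. R is not symmetric — not valid.
(B) axiom 4: valid iff R is transitive. R is not transitive — not valid.
(C) ◇□r → □r (the dual of axiom 5) characterises the euclidean frames. R is not euclidean — not valid.
(D) r → ◇r is the dual of axiom T; it is valid on a frame exactly when R is reflexive. R is not reflexive, so not valid.

none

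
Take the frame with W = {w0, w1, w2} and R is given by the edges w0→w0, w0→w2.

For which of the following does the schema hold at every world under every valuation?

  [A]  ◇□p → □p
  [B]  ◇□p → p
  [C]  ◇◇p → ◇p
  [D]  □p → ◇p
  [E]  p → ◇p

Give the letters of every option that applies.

C

R is not reflexive: not w1 R w1.
R is not symmetric: w0 R w2 but not w2 R w0.
R is transitive: R is closed under composition.
R is not euclidean: w0 R w2 and w0 R w0 but not w2 R w0.
R is not serial: w1 has no R-successor.
(A) ◇□p → □p is the dual of axiom 5, which corresponds to the euclidean property. R is not euclidean — not valid.
(B) ◇□p → p is the dual of axiom B, which corresponds to symmetry. R is not symmetric — not valid.
(C) the dual of axiom 4: valid iff R is transitive. R is transitive — valid.
(D) □p → ◇p is axiom D; it is valid on a frame exactly when R is serial. R is not serial, so not valid.
(E) p → ◇p is the dual of axiom T, which corresponds to reflexivity. R is not reflexive — not valid.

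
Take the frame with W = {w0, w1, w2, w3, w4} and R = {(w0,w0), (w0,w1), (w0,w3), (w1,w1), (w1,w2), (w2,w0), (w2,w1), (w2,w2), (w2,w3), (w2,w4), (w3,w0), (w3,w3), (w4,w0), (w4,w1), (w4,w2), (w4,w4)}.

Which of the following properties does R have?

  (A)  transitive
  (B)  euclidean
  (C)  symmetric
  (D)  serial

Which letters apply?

(A) not transitive: w0 R w1 and w1 R w2 but not w0 R w2.
(B) not euclidean: w0 R w1 and w0 R w0 but not w1 R w0.
(C) not symmetric: w0 R w1 but not w1 R w0.
(D) serial: every world has an R-successor.

D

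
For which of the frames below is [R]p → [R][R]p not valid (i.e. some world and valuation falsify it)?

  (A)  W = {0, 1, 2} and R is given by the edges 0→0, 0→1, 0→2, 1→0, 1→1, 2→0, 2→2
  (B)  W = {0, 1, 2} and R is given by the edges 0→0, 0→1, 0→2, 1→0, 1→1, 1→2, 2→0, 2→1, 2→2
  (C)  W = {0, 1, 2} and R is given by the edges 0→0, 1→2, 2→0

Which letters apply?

A, C

The schema [R]p → [R][R]p is axiom 4; it is valid on a frame iff R is transitive.
(A) R is not transitive (1 R 0 and 0 R 2 but not 1 R 2), so the schema fails here.
(B) R is transitive (R is closed under composition), so the schema is valid here.
(C) R is not transitive (1 R 2 and 2 R 0 but not 1 R 0), so the schema fails here.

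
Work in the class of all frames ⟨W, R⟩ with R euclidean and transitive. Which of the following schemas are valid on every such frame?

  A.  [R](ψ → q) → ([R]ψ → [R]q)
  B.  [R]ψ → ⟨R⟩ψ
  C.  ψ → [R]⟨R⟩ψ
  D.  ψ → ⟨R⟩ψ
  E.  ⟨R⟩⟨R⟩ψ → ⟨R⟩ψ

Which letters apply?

A, E

(A) [R](ψ → q) → ([R]ψ → [R]q) is axiom K, valid on every Kripke frame — valid.
(B) [R]ψ → ⟨R⟩ψ is axiom D; it is valid on a frame exactly when R is serial. Such an R need not be serial, so not valid.
(C) ψ → [R]⟨R⟩ψ is axiom B; it is valid on a frame exactly when R is symmetric. Such an R need not be symmetric, so not valid.
(D) ψ → ⟨R⟩ψ is the dual of axiom T, which corresponds to reflexivity. Such an R need not be reflexive — not valid.
(E) ⟨R⟩⟨R⟩ψ → ⟨R⟩ψ (the dual of axiom 4) characterises the transitive frames. Every such R is transitive — valid.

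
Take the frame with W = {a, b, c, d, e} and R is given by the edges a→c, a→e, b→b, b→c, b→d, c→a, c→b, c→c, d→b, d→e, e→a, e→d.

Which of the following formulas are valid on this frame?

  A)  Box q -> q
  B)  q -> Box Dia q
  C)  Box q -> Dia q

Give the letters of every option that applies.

B, C

R is not reflexive: not a R a.
R is symmetric: every R-edge is matched by its reverse.
R is serial: every world has an R-successor.
(A) Box q -> q is axiom T; it is valid on a frame exactly when R is reflexive. R is not reflexive, so not valid.
(B) axiom B: valid iff R is symmetric. R is symmetric — valid.
(C) axiom D: valid iff R is serial. R is serial — valid.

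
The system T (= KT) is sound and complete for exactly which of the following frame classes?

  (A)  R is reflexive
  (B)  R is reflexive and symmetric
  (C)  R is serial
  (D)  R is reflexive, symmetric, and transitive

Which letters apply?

(A) T (= KT) is sound and complete for exactly this class.
(B) this class determines B (= KTB), not T (= KT).
(C) this class determines D, not T (= KT).
(D) this class determines S5, not T (= KT).

A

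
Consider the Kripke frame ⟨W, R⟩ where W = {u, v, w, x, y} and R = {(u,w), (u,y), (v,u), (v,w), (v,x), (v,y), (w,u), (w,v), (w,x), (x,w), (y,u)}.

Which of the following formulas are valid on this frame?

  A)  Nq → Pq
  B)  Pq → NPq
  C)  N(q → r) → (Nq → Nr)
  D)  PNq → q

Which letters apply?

A, C

R is not symmetric: v R u but not u R v.
R is not euclidean: u R w and u R y but not w R y.
R is serial: every world has an R-successor.
(A) Nq → Pq (axiom D) characterises the serial frames. R is serial — valid.
(B) axiom 5: valid iff R is euclidean. R is not euclidean — not valid.
(C) this is just K, valid on every normal frame.
(D) the dual of axiom B: valid iff R is symmetric. R is not symmetric — not valid.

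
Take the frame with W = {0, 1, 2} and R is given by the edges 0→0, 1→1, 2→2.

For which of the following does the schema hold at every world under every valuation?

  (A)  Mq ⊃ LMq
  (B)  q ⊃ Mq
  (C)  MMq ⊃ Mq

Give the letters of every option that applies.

R is reflexive: each world relates to itself.
R is transitive: R is closed under composition.
R is euclidean: any two R-successors of the same world are R-related.
(A) Mq ⊃ LMq is axiom 5; it is valid on a frame exactly when R is euclidean. R is euclidean, so valid.
(B) the dual of axiom T: valid iff R is reflexive. R is reflexive — valid.
(C) MMq ⊃ Mq is the dual of axiom 4, which corresponds to transitivity. R is transitive — valid.

A, B, C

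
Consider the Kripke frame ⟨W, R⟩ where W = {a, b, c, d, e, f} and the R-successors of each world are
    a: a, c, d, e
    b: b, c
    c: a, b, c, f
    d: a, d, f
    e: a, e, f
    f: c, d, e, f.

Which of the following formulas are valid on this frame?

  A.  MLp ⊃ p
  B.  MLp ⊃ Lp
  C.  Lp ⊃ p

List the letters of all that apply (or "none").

A, C

R is reflexive: each world relates to itself.
R is symmetric: every R-edge is matched by its reverse.
R is not euclidean: a R c and a R d but not c R d.
(A) MLp ⊃ p is the dual of axiom B; it is valid on a frame exactly when R is symmetric. R is symmetric, so valid.
(B) MLp ⊃ Lp is the dual of axiom 5; it is valid on a frame exactly when R is euclidean. R is not euclidean, so not valid.
(C) axiom T: valid iff R is reflexive. R is reflexive — valid.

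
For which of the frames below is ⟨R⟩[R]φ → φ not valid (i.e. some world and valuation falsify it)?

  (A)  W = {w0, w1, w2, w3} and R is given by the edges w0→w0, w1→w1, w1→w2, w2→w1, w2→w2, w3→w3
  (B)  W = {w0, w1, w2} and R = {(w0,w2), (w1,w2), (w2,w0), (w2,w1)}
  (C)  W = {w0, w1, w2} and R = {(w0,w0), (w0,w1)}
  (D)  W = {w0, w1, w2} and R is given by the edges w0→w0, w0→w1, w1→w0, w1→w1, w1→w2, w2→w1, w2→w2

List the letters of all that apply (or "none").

The schema ⟨R⟩[R]φ → φ is the dual of axiom B; it is valid on a frame iff R is symmetric.
(A) R is symmetric (every R-edge is matched by its reverse), so the schema is valid here.
(B) R is symmetric (every R-edge is matched by its reverse), so the schema is valid here.
(C) R is not symmetric (w0 R w1 but not w1 R w0), so the schema fails here.
(D) R is symmetric (every R-edge is matched by its reverse), so the schema is valid here.

C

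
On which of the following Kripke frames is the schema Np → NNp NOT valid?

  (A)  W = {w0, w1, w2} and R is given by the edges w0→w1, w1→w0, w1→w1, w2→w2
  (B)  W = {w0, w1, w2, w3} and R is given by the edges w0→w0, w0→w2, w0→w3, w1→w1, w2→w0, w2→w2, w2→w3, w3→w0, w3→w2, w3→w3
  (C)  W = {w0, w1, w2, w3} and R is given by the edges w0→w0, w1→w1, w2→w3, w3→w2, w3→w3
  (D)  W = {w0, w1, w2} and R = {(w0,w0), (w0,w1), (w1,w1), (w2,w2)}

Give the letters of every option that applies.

The schema Np → NNp is axiom 4; it is valid on a frame iff R is transitive.
(A) R is not transitive (w0 R w1 and w1 R w0 but not w0 R w0), so the schema fails here.
(B) R is transitive (R is closed under composition), so the schema is valid here.
(C) R is not transitive (w2 R w3 and w3 R w2 but not w2 R w2), so the schema fails here.
(D) R is transitive (R is closed under composition), so the schema is valid here.

A, C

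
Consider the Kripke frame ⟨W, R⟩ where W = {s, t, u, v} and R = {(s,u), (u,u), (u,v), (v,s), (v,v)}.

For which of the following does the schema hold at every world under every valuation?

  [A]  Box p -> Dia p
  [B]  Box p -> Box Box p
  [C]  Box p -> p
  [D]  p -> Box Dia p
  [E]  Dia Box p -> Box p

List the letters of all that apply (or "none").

R is not reflexive: not s R s.
R is not symmetric: s R u but not u R s.
R is not transitive: s R u and u R v but not s R v.
R is not euclidean: u R v and u R u but not v R u.
R is not serial: t has no R-successor.
(A) Box p -> Dia p is axiom D; it is valid on a frame exactly when R is serial. R is not serial, so not valid.
(B) Box p -> Box Box p is axiom 4, which corresponds to transitivity. R is not transitive — not valid.
(C) Box p -> p (axiom T) characterises the reflexive frames. R is not reflexive — not valid.
(D) axiom B: valid iff R is symmetric. R is not symmetric — not valid.
(E) Dia Box p -> Box p is the dual of axiom 5; it is valid on a frame exactly when R is euclidean. R is not euclidean, so not valid.

none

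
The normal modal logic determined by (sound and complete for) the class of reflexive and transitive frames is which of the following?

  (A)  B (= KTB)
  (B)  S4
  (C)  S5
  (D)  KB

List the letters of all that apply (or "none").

B

(A) B (= KTB) is determined by the class of reflexive and symmetric frames.
(B) S4 is determined by exactly this class.
(C) S5 is determined by the class of reflexive, symmetric, and transitive frames.
(D) KB is determined by the class of symmetric frames.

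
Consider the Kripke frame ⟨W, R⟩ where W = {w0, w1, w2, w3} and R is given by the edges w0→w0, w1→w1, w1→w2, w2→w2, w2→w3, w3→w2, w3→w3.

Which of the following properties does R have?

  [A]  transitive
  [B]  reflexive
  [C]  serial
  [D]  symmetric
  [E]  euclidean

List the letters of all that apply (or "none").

(A) not transitive: w1 R w2 and w2 R w3 but not w1 R w3.
(B) reflexive: each world relates to itself.
(C) serial: every world has an R-successor.
(D) not symmetric: w1 R w2 but not w2 R w1.
(E) not euclidean: w1 R w2 and w1 R w1 but not w2 R w1.

B, C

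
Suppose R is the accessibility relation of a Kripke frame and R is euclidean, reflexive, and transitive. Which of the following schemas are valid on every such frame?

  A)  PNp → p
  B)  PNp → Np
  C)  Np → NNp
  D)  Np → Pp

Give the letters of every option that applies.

A, B, C, D

A relation that is euclidean, reflexive, and transitive is also serial and symmetric.
(A) PNp → p (the dual of axiom B) characterises the symmetric frames. Every such R is symmetric — valid.
(B) PNp → Np is the dual of axiom 5, which corresponds to the euclidean property. Every such R is euclidean — valid.
(C) Np → NNp is axiom 4, which corresponds to transitivity. Every such R is transitive — valid.
(D) Np → Pp (axiom D) characterises the serial frames. Every such R is serial — valid.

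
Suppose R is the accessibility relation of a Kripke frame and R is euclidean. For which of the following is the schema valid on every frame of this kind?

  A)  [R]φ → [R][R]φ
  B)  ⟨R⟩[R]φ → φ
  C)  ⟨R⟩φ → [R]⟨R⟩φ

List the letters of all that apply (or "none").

(A) [R]φ → [R][R]φ is axiom 4, which corresponds to transitivity. Such an R need not be transitive — not valid.
(B) the dual of axiom B: valid iff R is symmetric. Such an R need not be symmetric — not valid.
(C) ⟨R⟩φ → [R]⟨R⟩φ is axiom 5, which corresponds to the euclidean property. Every such R is euclidean — valid.

C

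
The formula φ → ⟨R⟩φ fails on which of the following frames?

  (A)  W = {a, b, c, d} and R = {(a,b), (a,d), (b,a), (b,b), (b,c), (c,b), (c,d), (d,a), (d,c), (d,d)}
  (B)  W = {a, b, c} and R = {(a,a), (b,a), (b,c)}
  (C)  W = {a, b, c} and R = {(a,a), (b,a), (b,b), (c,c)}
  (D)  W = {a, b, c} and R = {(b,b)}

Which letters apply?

The schema φ → ⟨R⟩φ is the dual of axiom T; it is valid on a frame iff R is reflexive.
(A) R is not reflexive (not a R a), so the schema fails here.
(B) R is not reflexive (not b R b), so the schema fails here.
(C) R is reflexive (each world relates to itself), so the schema is valid here.
(D) R is not reflexive (not a R a), so the schema fails here.

A, B, D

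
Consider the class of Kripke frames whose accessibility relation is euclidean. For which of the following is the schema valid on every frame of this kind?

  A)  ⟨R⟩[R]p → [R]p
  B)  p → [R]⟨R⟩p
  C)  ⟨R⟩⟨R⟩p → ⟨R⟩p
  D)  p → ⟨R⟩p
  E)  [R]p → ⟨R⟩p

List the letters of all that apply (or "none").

(A) the dual of axiom 5: valid iff R is euclidean. Every such R is euclidean — valid.
(B) axiom B: valid iff R is symmetric. Such an R need not be symmetric — not valid.
(C) ⟨R⟩⟨R⟩p → ⟨R⟩p (the dual of axiom 4) characterises the transitive frames. Such an R need not be transitive — not valid.
(D) p → ⟨R⟩p (the dual of axiom T) characterises the reflexive frames. Such an R need not be reflexive — not valid.
(E) [R]p → ⟨R⟩p is axiom D, which corresponds to seriality. Such an R need not be serial — not valid.

A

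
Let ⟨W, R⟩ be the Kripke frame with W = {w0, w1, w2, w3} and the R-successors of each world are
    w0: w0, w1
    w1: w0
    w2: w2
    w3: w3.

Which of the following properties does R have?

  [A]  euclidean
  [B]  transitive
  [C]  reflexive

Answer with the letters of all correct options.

none

(A) not euclidean: w0 R w1 and w0 R w1 but not w1 R w1.
(B) not transitive: w1 R w0 and w0 R w1 but not w1 R w1.
(C) not reflexive: not w1 R w1.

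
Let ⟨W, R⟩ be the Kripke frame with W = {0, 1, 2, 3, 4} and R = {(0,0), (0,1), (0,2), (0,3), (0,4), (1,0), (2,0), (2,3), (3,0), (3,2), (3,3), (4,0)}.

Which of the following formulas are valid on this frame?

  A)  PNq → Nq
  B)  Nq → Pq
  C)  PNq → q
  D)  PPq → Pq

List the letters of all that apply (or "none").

B, C

R is symmetric: every R-edge is matched by its reverse.
R is not transitive: 1 R 0 and 0 R 1 but not 1 R 1.
R is not euclidean: 0 R 1 and 0 R 2 but not 1 R 2.
R is serial: every world has an R-successor.
(A) PNq → Nq (the dual of axiom 5) characterises the euclidean frames. R is not euclidean — not valid.
(B) Nq → Pq is axiom D, which corresponds to seriality. R is serial — valid.
(C) PNq → q is the dual of axiom B; it is valid on a frame exactly when R is symmetric. R is symmetric, so valid.
(D) PPq → Pq is the dual of axiom 4, which corresponds to transitivity. R is not transitive — not valid.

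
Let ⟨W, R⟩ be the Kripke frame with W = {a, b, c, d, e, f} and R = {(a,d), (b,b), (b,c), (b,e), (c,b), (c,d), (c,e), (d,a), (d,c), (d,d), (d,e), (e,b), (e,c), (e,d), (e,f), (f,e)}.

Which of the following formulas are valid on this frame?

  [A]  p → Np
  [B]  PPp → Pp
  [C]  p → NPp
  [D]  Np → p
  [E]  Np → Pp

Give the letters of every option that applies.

R is not reflexive: not a R a.
R is symmetric: every R-edge is matched by its reverse.
R is not transitive: a R d and d R a but not a R a.
R is serial: every world has an R-successor.
R is not a subset of the identity: a R d with a ≠ d.
(A) p → Np is equivalent to ◇p→p; it holds exactly when R ⊆ identity. Here R ⊄ identity — not valid.
(B) PPp → Pp is the dual of axiom 4, which corresponds to transitivity. R is not transitive — not valid.
(C) p → NPp (axiom B) characterises the symmetric frames. R is symmetric — valid.
(D) axiom T: valid iff R is reflexive. R is not reflexive — not valid.
(E) Np → Pp is axiom D; it is valid on a frame exactly when R is serial. R is serial, so valid.

C, E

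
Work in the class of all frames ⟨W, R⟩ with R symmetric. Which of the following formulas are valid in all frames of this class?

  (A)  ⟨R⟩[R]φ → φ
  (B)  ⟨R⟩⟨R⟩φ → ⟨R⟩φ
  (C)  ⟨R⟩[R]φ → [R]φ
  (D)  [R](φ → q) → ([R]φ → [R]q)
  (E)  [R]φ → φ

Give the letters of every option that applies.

(A) ⟨R⟩[R]φ → φ (the dual of axiom B) characterises the symmetric frames. Every such R is symmetric — valid.
(B) the dual of axiom 4: valid iff R is transitive. Such an R need not be transitive — not valid.
(C) ⟨R⟩[R]φ → [R]φ is the dual of axiom 5; it is valid on a frame exactly when R is euclidean. Such an R need not be euclidean, so not valid.
(D) [R](φ → q) → ([R]φ → [R]q) is axiom K, valid on every Kripke frame — valid.
(E) [R]φ → φ is axiom T, which corresponds to reflexivity. Such an R need not be reflexive — not valid.

A, D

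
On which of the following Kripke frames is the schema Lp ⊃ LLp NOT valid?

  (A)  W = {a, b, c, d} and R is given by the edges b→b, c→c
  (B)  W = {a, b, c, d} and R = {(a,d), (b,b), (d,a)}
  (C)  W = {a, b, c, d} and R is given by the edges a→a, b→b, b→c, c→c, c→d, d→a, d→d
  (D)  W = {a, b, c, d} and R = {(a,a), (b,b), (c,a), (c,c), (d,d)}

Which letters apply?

B, C

The schema Lp ⊃ LLp is axiom 4; it is valid on a frame iff R is transitive.
(A) R is transitive (R is closed under composition), so the schema is valid here.
(B) R is not transitive (a R d and d R a but not a R a), so the schema fails here.
(C) R is not transitive (b R c and c R d but not b R d), so the schema fails here.
(D) R is transitive (R is closed under composition), so the schema is valid here.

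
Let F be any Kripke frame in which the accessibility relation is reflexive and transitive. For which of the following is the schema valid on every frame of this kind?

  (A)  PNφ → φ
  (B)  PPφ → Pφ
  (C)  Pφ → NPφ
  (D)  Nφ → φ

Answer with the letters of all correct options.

Reflexive relations are serial.
(A) PNφ → φ (the dual of axiom B) characterises the symmetric frames. Such an R need not be symmetric — not valid.
(B) PPφ → Pφ (the dual of axiom 4) characterises the transitive frames. Every such R is transitive — valid.
(C) Pφ → NPφ is axiom 5; it is valid on a frame exactly when R is euclidean. Such an R need not be euclidean, so not valid.
(D) Nφ → φ is axiom T; it is valid on a frame exactly when R is reflexive. Every such R is reflexive, so valid.

B, D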